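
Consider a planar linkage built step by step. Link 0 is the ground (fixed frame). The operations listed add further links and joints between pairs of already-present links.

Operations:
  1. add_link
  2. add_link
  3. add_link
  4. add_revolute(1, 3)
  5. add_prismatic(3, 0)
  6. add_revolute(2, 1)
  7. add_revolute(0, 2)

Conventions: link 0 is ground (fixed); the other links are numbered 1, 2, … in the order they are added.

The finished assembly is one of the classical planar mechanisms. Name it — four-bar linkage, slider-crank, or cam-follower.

links: 4 (incl. ground); joints: 3 revolute, 1 prismatic, 0 higher (cam) pair, forming one closed loop
4 links, 3 revolutes + 1 prismatic in one loop → slider-crank

slider-crank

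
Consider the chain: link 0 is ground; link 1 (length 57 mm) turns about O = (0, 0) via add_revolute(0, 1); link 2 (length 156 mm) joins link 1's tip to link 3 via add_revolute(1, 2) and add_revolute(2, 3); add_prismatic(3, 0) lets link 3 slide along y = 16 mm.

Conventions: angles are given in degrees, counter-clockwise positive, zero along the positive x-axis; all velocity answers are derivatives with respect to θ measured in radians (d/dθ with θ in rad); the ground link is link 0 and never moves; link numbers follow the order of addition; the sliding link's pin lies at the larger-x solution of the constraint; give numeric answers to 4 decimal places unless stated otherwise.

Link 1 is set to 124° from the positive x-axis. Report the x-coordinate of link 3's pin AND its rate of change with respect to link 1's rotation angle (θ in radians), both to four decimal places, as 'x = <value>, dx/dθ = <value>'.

geometry: r = 57 mm, L = 156 mm, e = 16 mm
crank pin P = (r cos θ, r sin θ) = (-31.873995, 47.255142)
h = r sin θ − e = 47.255142 − 16 = 31.255142
x = r cos θ + √(L² − h²) = -31.873995 + 152.836894 = 120.962898
dx/dθ = −r sin θ − h·r cos θ/√(L² − h²) (θ in radians; h = 31.255142) = -40.736910

x = 120.9629, dx/dθ = -40.7369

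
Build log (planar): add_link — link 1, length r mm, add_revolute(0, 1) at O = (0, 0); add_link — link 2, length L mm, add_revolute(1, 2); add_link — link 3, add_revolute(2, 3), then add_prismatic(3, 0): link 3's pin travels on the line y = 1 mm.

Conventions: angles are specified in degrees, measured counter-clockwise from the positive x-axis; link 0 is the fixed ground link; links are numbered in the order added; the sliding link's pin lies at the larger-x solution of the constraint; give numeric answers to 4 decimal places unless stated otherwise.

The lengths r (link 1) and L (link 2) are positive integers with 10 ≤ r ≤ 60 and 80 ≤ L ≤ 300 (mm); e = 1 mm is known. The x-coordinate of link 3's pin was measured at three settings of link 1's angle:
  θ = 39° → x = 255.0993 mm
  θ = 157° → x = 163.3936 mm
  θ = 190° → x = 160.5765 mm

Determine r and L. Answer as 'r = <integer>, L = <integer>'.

constraint per measurement: (x − r cos θ)² + (r sin θ − e)² = L²
subtracting the θ₁ and θ₂ equations cancels the r² and L² terms:
r = (x₁² − x₂²) / (2[(x₁cos θ₁ + e sin θ₁) − (x₂cos θ₂ + e sin θ₂)]) = 55.0000 → r = 55
L² = (x₁ − r cos θ₁)² + (r sin θ₁ − e)² = 46224.9946 → L = 215.0000 → L = 215
check at θ₃=190°: x = 160.5765 (printed 160.5765) ✓

r = 55, L = 215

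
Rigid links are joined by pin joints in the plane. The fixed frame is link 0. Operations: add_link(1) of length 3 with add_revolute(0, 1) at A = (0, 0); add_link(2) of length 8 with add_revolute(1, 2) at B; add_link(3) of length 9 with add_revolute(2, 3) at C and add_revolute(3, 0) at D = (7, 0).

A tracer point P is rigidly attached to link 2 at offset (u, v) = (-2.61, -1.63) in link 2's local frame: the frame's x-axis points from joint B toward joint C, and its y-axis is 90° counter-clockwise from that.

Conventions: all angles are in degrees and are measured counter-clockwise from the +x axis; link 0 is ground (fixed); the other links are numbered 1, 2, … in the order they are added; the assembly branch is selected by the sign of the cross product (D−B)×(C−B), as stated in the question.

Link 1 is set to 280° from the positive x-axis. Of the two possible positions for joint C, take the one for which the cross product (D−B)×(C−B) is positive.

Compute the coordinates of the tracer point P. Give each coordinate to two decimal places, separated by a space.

A=(0,0), D=(7.00,0)
B = A + 3.00·(cos280°, sin280°) = (0.5209, -2.9544)
|BD| = 7.1209
circle(B,8.00) ∩ circle(D,9.00): a=2.3668, h=7.6419
  candidates: C₊=(-0.4962,4.9807) cross=54.417; C₋=(5.8450,-8.9256) cross=-54.417
  branch + wants cross > 0 → take C=(-0.4962,4.9807) (cross=54.417)
ex = (C−B)/|BC| = (-0.1271,0.9919); ey = (-0.9919,-0.1271)
P = B + -2.61·ex + -1.63·ey = (2.4696,-5.3360)

2.47 -5.34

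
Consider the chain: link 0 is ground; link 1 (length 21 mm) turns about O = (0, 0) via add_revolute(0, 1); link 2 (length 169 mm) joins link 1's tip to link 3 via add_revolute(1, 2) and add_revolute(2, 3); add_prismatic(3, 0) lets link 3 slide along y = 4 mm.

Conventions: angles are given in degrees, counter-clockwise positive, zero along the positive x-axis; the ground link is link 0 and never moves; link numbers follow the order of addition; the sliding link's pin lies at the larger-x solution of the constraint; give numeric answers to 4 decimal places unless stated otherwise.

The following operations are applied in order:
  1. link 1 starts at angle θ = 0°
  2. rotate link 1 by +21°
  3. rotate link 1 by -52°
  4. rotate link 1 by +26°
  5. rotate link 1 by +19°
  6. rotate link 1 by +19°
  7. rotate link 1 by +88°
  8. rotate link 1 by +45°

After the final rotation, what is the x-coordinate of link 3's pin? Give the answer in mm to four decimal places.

geometry: r = 21 mm, L = 169 mm, e = 4 mm; θ starts at 0°
rotate link 1 by +21°: θ ← 0° +21° = 21°
rotate link 1 by -52°: θ ← 21° -52° = -31°
rotate link 1 by +26°: θ ← -31° +26° = -5°
rotate link 1 by +19°: θ ← -5° +19° = 14°
rotate link 1 by +19°: θ ← 14° +19° = 33°
rotate link 1 by +88°: θ ← 33° +88° = 121°
rotate link 1 by +45°: θ ← 121° +45° = 166°
crank pin P = (r cos θ, r sin θ) = (-20.376210, 5.080360)
h = r sin θ − e = 5.080360 − 4 = 1.080360
x = r cos θ + √(L² − h²) = -20.376210 + 168.996547 = 148.620337

148.6203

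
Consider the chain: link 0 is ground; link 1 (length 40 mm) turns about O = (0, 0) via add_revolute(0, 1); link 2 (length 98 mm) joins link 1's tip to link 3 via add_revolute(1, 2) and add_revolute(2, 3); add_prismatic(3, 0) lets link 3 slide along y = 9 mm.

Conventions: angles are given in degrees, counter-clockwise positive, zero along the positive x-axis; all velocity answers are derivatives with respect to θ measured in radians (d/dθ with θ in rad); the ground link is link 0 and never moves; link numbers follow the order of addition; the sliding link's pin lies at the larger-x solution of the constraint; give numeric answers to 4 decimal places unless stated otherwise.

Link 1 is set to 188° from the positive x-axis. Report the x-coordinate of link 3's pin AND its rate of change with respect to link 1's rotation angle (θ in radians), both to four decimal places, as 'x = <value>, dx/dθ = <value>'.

geometry: r = 40 mm, L = 98 mm, e = 9 mm
crank pin P = (r cos θ, r sin θ) = (-39.610723, -5.566924)
h = r sin θ − e = -5.566924 − 9 = -14.566924
x = r cos θ + √(L² − h²) = -39.610723 + 96.911324 = 57.300601
dx/dθ = −r sin θ − h·r cos θ/√(L² − h²) (θ in radians; h = -14.566924) = -0.387038

x = 57.3006, dx/dθ = -0.3870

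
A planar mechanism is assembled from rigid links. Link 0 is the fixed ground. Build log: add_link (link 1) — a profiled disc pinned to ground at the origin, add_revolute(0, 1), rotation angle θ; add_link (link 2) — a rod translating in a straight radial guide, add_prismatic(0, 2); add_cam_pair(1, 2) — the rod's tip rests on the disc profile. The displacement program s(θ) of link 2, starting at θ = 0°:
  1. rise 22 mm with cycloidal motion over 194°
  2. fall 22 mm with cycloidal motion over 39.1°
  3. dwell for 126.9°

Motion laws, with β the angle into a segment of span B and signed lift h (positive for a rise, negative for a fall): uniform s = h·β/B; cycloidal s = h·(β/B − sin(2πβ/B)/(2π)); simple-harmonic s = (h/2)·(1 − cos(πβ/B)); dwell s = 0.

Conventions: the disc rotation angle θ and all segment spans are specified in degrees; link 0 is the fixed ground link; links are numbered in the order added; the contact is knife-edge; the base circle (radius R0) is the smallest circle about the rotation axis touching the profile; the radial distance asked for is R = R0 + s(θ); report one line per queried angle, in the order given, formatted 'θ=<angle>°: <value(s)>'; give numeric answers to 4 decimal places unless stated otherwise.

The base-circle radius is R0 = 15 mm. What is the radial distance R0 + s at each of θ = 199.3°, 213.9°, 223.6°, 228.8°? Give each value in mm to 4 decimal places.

seg 1 [0°–194°] cycloidal, h=22: full span → s += 22 → s = 22.0000
seg 2 [194°–233.1°] cycloidal, h=-22: θ=199.3° here. β=5.3, B=39.1. -22·(0.1355 − sin(2π·0.1355)/(2π)) = -0.3477 → s = 21.6523
seg 2 [194°–233.1°] cycloidal, h=-22: θ=213.9° here. β=19.9, B=39.1. -22·(0.5090 − sin(2π·0.5090)/(2π)) = -11.3938 → s = 10.6062
seg 2 [194°–233.1°] cycloidal, h=-22: θ=223.6° here. β=29.6, B=39.1. -22·(0.7570 − sin(2π·0.7570)/(2π)) = -20.1527 → s = 1.8473
seg 2 [194°–233.1°] cycloidal, h=-22: θ=228.8° here. β=34.8, B=39.1. -22·(0.8900 − sin(2π·0.8900)/(2π)) = -21.8120 → s = 0.1880
θ=199.3°: R = R0 + s = 15 + 21.6523 = 36.6523
θ=213.9°: R = R0 + s = 15 + 10.6062 = 25.6062
θ=223.6°: R = R0 + s = 15 + 1.8473 = 16.8473
θ=228.8°: R = R0 + s = 15 + 0.1880 = 15.1880

θ=199.3°: 36.6523
θ=213.9°: 25.6062
θ=223.6°: 16.8473
θ=228.8°: 15.1880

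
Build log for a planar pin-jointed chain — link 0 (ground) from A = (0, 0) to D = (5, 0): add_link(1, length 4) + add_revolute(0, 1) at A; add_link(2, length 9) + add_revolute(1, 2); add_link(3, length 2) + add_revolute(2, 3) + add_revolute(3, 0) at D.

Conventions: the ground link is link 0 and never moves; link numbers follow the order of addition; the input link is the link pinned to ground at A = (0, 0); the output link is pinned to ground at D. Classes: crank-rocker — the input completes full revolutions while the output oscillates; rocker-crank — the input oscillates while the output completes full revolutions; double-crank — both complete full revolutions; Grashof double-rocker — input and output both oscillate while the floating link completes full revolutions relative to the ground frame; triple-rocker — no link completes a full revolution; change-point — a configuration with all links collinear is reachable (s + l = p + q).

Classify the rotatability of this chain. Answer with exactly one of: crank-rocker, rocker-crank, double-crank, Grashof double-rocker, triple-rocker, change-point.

lengths: ground=5, input=4, coupler=9, output=2
sorted: s=2 (shortest), l=9 (longest), p+q=9
s + l = 11 vs p + q = 9
s + l > p + q → non-Grashof → no link fully rotates → triple-rocker

triple-rocker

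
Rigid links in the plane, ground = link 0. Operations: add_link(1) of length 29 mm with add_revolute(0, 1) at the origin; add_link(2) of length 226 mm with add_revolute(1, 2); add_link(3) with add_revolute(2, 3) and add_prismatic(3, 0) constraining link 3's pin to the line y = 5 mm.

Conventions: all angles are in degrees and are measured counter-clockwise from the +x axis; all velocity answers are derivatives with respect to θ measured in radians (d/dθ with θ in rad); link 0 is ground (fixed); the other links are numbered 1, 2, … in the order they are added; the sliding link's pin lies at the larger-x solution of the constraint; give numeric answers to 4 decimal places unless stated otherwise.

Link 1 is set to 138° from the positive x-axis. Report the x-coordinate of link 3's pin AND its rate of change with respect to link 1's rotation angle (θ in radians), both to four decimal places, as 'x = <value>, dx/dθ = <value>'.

geometry: r = 29 mm, L = 226 mm, e = 5 mm
crank pin P = (r cos θ, r sin θ) = (-21.551200, 19.404788)
h = r sin θ − e = 19.404788 − 5 = 14.404788
x = r cos θ + √(L² − h²) = -21.551200 + 225.540467 = 203.989267
dx/dθ = −r sin θ − h·r cos θ/√(L² − h²) (θ in radians; h = 14.404788) = -18.028359

x = 203.9893, dx/dθ = -18.0284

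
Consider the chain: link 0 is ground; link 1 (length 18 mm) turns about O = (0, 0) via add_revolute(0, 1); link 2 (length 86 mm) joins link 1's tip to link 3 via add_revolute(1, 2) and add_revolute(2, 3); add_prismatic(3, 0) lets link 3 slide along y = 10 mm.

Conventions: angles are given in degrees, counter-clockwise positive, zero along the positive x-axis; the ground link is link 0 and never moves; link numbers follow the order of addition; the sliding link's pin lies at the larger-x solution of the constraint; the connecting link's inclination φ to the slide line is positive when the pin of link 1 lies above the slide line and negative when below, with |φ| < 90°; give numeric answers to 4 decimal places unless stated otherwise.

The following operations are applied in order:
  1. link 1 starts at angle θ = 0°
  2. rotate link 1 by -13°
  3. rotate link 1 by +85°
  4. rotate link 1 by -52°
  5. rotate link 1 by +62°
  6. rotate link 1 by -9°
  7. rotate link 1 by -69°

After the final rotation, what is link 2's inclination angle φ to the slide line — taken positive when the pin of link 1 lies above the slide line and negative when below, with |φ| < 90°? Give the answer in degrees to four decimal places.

geometry: r = 18 mm, L = 86 mm, e = 10 mm; θ starts at 0°
rotate link 1 by -13°: θ ← 0° -13° = -13°
rotate link 1 by +85°: θ ← -13° +85° = 72°
rotate link 1 by -52°: θ ← 72° -52° = 20°
rotate link 1 by +62°: θ ← 20° +62° = 82°
rotate link 1 by -9°: θ ← 82° -9° = 73°
rotate link 1 by -69°: θ ← 73° -69° = 4°
h = r sin θ − e = 1.255617 − 10 = -8.744383
sin φ = h / L = -8.744383 / 86 = -0.10167888
φ = arcsin(-0.10167888) = -5.835856°

-5.8359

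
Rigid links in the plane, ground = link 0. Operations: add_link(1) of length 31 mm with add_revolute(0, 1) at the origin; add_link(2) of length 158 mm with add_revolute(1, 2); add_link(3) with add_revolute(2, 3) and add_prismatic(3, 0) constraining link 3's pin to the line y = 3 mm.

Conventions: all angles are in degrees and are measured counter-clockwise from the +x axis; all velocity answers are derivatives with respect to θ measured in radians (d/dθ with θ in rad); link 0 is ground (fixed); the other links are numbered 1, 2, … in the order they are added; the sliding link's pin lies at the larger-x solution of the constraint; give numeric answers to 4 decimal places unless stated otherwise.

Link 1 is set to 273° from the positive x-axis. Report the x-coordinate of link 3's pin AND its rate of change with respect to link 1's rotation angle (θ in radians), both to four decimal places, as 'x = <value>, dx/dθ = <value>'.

geometry: r = 31 mm, L = 158 mm, e = 3 mm
crank pin P = (r cos θ, r sin θ) = (1.622415, -30.957516)
h = r sin θ − e = -30.957516 − 3 = -33.957516
x = r cos θ + √(L² − h²) = 1.622415 + 154.307768 = 155.930182
dx/dθ = −r sin θ − h·r cos θ/√(L² − h²) (θ in radians; h = -33.957516) = 31.314550

x = 155.9302, dx/dθ = 31.3145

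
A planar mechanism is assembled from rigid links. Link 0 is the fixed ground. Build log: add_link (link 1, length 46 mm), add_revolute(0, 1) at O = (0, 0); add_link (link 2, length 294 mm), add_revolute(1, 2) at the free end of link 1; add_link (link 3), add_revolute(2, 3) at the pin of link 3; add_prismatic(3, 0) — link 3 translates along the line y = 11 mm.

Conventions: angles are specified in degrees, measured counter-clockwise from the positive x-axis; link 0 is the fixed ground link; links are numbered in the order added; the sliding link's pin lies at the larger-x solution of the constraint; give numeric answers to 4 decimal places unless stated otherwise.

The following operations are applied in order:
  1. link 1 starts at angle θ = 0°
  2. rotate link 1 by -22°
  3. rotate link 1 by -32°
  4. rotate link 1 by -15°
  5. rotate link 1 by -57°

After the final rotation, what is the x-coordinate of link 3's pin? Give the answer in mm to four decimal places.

geometry: r = 46 mm, L = 294 mm, e = 11 mm; θ starts at 0°
rotate link 1 by -22°: θ ← 0° -22° = -22°
rotate link 1 by -32°: θ ← -22° -32° = -54°
rotate link 1 by -15°: θ ← -54° -15° = -69°
rotate link 1 by -57°: θ ← -69° -57° = -126°
crank pin P = (r cos θ, r sin θ) = (-27.038122, -37.214782)
h = r sin θ − e = -37.214782 − 11 = -48.214782
x = r cos θ + √(L² − h²) = -27.038122 + 290.019542 = 262.981421

262.9814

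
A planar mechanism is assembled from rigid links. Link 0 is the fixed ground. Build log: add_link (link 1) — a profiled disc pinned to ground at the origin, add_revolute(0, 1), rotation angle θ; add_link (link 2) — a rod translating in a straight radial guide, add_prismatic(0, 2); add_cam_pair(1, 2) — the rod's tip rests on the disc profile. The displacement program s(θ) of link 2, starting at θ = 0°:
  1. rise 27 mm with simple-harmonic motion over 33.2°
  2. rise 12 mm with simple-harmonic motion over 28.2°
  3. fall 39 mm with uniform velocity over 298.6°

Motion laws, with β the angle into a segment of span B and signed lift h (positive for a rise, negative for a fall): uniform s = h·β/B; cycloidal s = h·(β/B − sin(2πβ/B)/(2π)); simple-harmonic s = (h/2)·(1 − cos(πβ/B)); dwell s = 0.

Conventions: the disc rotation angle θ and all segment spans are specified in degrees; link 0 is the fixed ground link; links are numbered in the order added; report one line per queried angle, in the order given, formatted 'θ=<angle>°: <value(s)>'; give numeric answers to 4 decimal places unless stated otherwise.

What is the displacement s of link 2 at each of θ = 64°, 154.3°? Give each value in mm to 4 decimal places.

seg 1 [0°–33.2°] simple-harmonic, h=27: full span → s += 27 → s = 27.0000
seg 2 [33.2°–61.4°] simple-harmonic, h=12: full span → s += 12 → s = 39.0000
seg 3 [61.4°–360°] uniform, h=-39: θ=64° here. β=2.6, B=298.6. -39·2.6/298.6 = -0.3396 → s = 38.6604
seg 3 [61.4°–360°] uniform, h=-39: θ=154.3° here. β=92.9, B=298.6. -39·92.9/298.6 = -12.1336 → s = 26.8664

θ=64°: 38.6604
θ=154.3°: 26.8664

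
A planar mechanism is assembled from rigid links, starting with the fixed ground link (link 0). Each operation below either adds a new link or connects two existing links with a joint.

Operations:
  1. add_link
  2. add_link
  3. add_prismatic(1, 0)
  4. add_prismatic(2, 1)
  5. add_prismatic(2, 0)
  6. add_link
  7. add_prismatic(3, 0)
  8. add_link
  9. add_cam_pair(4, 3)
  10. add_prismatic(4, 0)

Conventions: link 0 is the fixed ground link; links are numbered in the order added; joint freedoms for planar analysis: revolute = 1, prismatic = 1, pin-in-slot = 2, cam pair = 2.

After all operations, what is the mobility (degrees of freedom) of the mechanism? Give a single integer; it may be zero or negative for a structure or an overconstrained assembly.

L=1 J1=0 J2=0
add link → L=2 J1=0 J2=0
add link → L=3 J1=0 J2=0
P@1,0 dof=1 J1 → L=3 J1=1 J2=0
P@2,1 dof=1 J1 → L=3 J1=2 J2=0
P@2,0 dof=1 J1 → L=3 J1=3 J2=0
add link → L=4 J1=3 J2=0
P@3,0 dof=1 J1 → L=4 J1=4 J2=0
add link → L=5 J1=4 J2=0
C@4,3 dof=2 J2 → L=5 J1=4 J2=1
P@4,0 dof=1 J1 → L=5 J1=5 J2=1
M=3(L−1)−2J1−J2=3·4−2·5−1=1

M = 1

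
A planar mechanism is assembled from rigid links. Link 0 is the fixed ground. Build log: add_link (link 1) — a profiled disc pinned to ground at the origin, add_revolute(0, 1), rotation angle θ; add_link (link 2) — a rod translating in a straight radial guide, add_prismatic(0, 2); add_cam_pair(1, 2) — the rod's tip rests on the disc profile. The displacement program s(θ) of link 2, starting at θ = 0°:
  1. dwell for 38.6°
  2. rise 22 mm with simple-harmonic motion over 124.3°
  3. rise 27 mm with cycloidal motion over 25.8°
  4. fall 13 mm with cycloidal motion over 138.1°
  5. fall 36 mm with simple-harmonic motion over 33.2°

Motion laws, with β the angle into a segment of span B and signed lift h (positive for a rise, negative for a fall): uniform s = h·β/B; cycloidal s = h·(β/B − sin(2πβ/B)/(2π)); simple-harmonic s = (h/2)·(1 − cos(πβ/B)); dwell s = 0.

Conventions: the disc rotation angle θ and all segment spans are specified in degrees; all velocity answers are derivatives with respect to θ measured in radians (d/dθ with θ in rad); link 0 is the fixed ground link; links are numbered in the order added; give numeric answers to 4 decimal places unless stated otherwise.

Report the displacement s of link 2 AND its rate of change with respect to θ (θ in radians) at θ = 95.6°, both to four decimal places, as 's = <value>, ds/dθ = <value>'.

seg 1 [0°–38.6°] dwell: s stays 0.0000
seg 2 [38.6°–162.9°] simple-harmonic, h=22: θ=95.6° here. β=57, B=124.3. 22/2·(1 − cos(π·0.4586)) = 9.5723 → s = 9.5723
velocity in seg [38.6°–162.9°] (simple-harmonic), θ in radians: β = 57° = 0.9948 rad, B = 124.3° = 2.1694 rad; ds/dθ = (πh/(2B)) sin(πβ/B) = (π·22/(2·2.1694)) sin(π·0.4586) = 15.794455 mm/rad

s = 9.5723, ds/dθ = 15.7945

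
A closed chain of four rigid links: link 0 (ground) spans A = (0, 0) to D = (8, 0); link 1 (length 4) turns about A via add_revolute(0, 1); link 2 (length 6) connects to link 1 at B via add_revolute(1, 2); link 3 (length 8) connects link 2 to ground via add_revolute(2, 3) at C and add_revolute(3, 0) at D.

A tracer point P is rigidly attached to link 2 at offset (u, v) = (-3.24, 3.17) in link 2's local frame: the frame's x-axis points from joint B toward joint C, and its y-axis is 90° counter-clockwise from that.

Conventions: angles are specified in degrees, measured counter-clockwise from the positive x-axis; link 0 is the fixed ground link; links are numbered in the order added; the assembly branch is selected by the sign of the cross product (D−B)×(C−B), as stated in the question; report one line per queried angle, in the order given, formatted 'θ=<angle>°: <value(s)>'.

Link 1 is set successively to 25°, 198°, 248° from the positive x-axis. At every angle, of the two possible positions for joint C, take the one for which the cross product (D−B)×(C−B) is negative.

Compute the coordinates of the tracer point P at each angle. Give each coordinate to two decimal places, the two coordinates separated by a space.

A=(0,0), D=(8.00,0)
θ=25°: B = A + 4.00·(cos25°, sin25°) = (3.6252, 1.6905)
θ=25°: |BD| = 4.6900
θ=25°: circle(B,6.00) ∩ circle(D,8.00): a=-0.6401, h=5.9658
θ=25°:   candidates: C₊=(5.1785,7.4859) cross=27.980; C₋=(0.8779,-3.6436) cross=-27.980
θ=25°:   branch - wants cross < 0 → take C=(0.8779,-3.6436) (cross=-27.980)
θ=25°: ex = (C−B)/|BC| = (-0.4579,-0.8890); ey = (0.8890,-0.4579)
θ=25°: P = B + -3.24·ex + 3.17·ey = (7.9270,3.1194)
θ=198°: B = A + 4.00·(cos198°, sin198°) = (-3.8042, -1.2361)
θ=198°: |BD| = 11.8688
θ=198°: circle(B,6.00) ∩ circle(D,8.00): a=4.7548, h=3.6595
θ=198°:   candidates: C₊=(0.5436,2.8987) cross=43.433; C₋=(1.3058,-4.3804) cross=-43.433
θ=198°:   branch - wants cross < 0 → take C=(1.3058,-4.3804) (cross=-43.433)
θ=198°: ex = (C−B)/|BC| = (0.8517,-0.5241); ey = (0.5241,0.8517)
θ=198°: P = B + -3.24·ex + 3.17·ey = (-4.9024,3.1617)
θ=248°: B = A + 4.00·(cos248°, sin248°) = (-1.4984, -3.7087)
θ=248°: |BD| = 10.1968
θ=248°: circle(B,6.00) ∩ circle(D,8.00): a=3.7254, h=4.7033
θ=248°:   candidates: C₊=(0.2612,2.0274) cross=47.959; C₋=(3.6825,-6.7349) cross=-47.959
θ=248°:   branch - wants cross < 0 → take C=(3.6825,-6.7349) (cross=-47.959)
θ=248°: ex = (C−B)/|BC| = (0.8635,-0.5044); ey = (0.5044,0.8635)
θ=248°: P = B + -3.24·ex + 3.17·ey = (-2.6973,0.6627)

θ=25°: 7.93 3.12
θ=198°: -4.90 3.16
θ=248°: -2.70 0.66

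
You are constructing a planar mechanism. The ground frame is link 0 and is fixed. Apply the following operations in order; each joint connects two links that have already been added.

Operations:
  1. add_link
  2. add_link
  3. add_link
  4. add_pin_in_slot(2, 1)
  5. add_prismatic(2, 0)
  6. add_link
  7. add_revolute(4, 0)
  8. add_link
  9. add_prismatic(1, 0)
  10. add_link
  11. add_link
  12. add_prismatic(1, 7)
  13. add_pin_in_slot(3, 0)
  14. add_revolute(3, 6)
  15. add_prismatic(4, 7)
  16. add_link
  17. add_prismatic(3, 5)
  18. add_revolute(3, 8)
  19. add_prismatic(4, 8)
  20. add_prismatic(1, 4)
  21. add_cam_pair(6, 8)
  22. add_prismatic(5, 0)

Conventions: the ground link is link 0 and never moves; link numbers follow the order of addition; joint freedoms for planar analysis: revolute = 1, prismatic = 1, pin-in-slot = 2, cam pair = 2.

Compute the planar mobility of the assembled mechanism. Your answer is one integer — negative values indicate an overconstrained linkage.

link 0 = ground. State L|J1|J2 = 1|0|0
+link1  2|0|0
+link2  3|0|0
+link3  4|0|0
PS(2,1) f=2→J2  4|0|1
P(2,0) f=1→J1  4|1|1
+link4  5|1|1
R(4,0) f=1→J1  5|2|1
+link5  6|2|1
P(1,0) f=1→J1  6|3|1
+link6  7|3|1
+link7  8|3|1
P(1,7) f=1→J1  8|4|1
PS(3,0) f=2→J2  8|4|2
R(3,6) f=1→J1  8|5|2
P(4,7) f=1→J1  8|6|2
+link8  9|6|2
P(3,5) f=1→J1  9|7|2
R(3,8) f=1→J1  9|8|2
P(4,8) f=1→J1  9|9|2
P(1,4) f=1→J1  9|10|2
C(6,8) f=2→J2  9|10|3
P(5,0) f=1→J1  9|11|3
M = 3(9−1)−2·11−3 = 24−22−3 = -1

M = -1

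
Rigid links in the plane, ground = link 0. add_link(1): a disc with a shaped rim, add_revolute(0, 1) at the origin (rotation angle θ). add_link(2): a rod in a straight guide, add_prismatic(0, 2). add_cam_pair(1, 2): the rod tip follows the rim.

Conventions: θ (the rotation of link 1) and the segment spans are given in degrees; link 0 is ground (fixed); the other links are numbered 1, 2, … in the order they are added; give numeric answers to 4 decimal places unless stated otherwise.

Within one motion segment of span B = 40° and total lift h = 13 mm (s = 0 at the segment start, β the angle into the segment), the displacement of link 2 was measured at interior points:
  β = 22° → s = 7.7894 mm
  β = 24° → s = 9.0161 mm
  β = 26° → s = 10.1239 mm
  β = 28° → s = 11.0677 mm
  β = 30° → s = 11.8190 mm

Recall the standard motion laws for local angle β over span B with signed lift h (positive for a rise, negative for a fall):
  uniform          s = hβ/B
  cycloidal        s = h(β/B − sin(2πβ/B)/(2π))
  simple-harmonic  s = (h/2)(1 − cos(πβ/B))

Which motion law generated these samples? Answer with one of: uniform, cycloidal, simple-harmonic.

candidates at β/B = r: uniform s = h·r (linear in β); cycloidal s = h·(r − sin(2πr)/(2π)); simple-harmonic s = (h/2)(1 − cos(πr))
β=22°: printed 7.7894 | uniform 7.1500, cycloidal 7.7894, simple-harmonic 7.5168
β=24°: printed 9.0161 | uniform 7.8000, cycloidal 9.0161, simple-harmonic 8.5086
β=26°: printed 10.1239 | uniform 8.4500, cycloidal 10.1239, simple-harmonic 9.4509
β=28°: printed 11.0677 | uniform 9.1000, cycloidal 11.0677, simple-harmonic 10.3206
β=30°: printed 11.8190 | uniform 9.7500, cycloidal 11.8190, simple-harmonic 11.0962
only one law matches every sample → cycloidal

cycloidal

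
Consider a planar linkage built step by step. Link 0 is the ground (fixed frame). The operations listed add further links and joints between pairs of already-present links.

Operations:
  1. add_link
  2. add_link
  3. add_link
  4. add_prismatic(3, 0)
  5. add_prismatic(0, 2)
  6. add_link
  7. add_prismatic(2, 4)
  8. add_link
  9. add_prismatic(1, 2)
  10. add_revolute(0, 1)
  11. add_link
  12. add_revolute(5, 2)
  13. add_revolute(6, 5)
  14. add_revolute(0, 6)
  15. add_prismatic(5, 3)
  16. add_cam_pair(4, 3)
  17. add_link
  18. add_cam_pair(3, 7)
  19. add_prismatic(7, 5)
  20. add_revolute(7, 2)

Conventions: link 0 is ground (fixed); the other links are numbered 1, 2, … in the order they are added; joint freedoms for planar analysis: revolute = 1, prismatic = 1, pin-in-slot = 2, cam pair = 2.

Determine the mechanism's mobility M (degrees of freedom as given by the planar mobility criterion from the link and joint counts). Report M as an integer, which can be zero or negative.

L=1 J1=0 J2=0
add link → L=2 J1=0 J2=0
add link → L=3 J1=0 J2=0
add link → L=4 J1=0 J2=0
P@3,0 dof=1 J1 → L=4 J1=1 J2=0
P@0,2 dof=1 J1 → L=4 J1=2 J2=0
add link → L=5 J1=2 J2=0
P@2,4 dof=1 J1 → L=5 J1=3 J2=0
add link → L=6 J1=3 J2=0
P@1,2 dof=1 J1 → L=6 J1=4 J2=0
R@0,1 dof=1 J1 → L=6 J1=5 J2=0
add link → L=7 J1=5 J2=0
R@5,2 dof=1 J1 → L=7 J1=6 J2=0
R@6,5 dof=1 J1 → L=7 J1=7 J2=0
R@0,6 dof=1 J1 → L=7 J1=8 J2=0
P@5,3 dof=1 J1 → L=7 J1=9 J2=0
C@4,3 dof=2 J2 → L=7 J1=9 J2=1
add link → L=8 J1=9 J2=1
C@3,7 dof=2 J2 → L=8 J1=9 J2=2
P@7,5 dof=1 J1 → L=8 J1=10 J2=2
R@7,2 dof=1 J1 → L=8 J1=11 J2=2
M=3(L−1)−2J1−J2=3·7−2·11−2=-3

M = -3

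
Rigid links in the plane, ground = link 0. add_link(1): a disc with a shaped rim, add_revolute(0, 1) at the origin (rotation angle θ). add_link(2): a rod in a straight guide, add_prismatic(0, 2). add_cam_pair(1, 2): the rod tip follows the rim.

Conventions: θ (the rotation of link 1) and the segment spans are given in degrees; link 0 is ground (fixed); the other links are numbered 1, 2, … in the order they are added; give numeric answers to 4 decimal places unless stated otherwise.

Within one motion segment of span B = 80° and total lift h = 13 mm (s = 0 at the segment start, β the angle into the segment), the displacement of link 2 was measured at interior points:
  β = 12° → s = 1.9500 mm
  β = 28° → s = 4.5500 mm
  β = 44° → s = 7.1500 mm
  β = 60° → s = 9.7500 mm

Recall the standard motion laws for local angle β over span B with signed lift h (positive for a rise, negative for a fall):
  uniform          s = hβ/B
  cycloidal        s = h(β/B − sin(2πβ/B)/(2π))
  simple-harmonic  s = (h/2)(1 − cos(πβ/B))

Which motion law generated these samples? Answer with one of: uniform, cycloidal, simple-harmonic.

candidates at β/B = r: uniform s = h·r (linear in β); cycloidal s = h·(r − sin(2πr)/(2π)); simple-harmonic s = (h/2)(1 − cos(πr))
β=12°: printed 1.9500 | uniform 1.9500, cycloidal 0.2761, simple-harmonic 0.7085
β=28°: printed 4.5500 | uniform 4.5500, cycloidal 2.8761, simple-harmonic 3.5491
β=44°: printed 7.1500 | uniform 7.1500, cycloidal 7.7894, simple-harmonic 7.5168
β=60°: printed 9.7500 | uniform 9.7500, cycloidal 11.8190, simple-harmonic 11.0962
only one law matches every sample → uniform

uniform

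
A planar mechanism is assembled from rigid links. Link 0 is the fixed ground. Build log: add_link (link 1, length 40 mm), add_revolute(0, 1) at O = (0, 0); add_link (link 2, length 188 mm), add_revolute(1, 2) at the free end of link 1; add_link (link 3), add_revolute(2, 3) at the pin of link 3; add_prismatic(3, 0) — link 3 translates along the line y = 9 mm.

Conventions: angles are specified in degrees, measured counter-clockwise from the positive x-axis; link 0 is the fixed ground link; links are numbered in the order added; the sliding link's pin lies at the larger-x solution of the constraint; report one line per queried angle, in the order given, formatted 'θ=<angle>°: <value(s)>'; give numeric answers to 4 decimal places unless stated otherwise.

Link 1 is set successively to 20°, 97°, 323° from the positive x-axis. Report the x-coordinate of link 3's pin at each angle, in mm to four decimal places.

geometry: r = 40 mm, L = 188 mm, e = 9 mm
θ=20°: crank pin P = (r cos θ, r sin θ) = (37.587705, 13.680806)
θ=20°: h = r sin θ − e = 13.680806 − 9 = 4.680806
θ=20°: x = r cos θ + √(L² − h²) = 37.587705 + 187.941720 = 225.529425
θ=97°: crank pin P = (r cos θ, r sin θ) = (-4.874774, 39.701846)
θ=97°: h = r sin θ − e = 39.701846 − 9 = 30.701846
θ=97°: x = r cos θ + √(L² − h²) = -4.874774 + 185.476135 = 180.601361
θ=323°: crank pin P = (r cos θ, r sin θ) = (31.945420, -24.072601)
θ=323°: h = r sin θ − e = -24.072601 − 9 = -33.072601
θ=323°: x = r cos θ + √(L² − h²) = 31.945420 + 185.068104 = 217.013524

θ=20°: 225.5294
θ=97°: 180.6014
θ=323°: 217.0135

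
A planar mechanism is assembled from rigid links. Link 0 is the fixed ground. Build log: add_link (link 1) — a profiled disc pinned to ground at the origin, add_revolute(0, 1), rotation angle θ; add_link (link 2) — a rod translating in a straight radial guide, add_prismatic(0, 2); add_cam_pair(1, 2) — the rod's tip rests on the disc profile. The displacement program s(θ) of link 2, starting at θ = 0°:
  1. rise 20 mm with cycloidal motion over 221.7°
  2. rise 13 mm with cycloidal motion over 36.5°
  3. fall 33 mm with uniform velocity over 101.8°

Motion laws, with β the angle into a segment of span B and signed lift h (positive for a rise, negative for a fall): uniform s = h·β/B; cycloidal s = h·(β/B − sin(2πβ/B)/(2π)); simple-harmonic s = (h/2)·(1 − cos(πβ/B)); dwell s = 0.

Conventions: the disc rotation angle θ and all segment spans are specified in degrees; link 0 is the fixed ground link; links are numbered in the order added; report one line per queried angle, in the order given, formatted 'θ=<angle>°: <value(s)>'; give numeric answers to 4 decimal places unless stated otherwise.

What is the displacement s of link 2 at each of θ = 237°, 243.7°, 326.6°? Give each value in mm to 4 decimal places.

seg 1 [0°–221.7°] cycloidal, h=20: full span → s += 20 → s = 20.0000
seg 2 [221.7°–258.2°] cycloidal, h=13: θ=237° here. β=15.3, B=36.5. 13·(0.4192 − sin(2π·0.4192)/(2π)) = 4.4432 → s = 24.4432
seg 2 [221.7°–258.2°] cycloidal, h=13: θ=243.7° here. β=22, B=36.5. 13·(0.6027 − sin(2π·0.6027)/(2π)) = 9.0804 → s = 29.0804
seg 2 [221.7°–258.2°] cycloidal, h=13: full span → s += 13 → s = 33.0000
seg 3 [258.2°–360°] uniform, h=-33: θ=326.6° here. β=68.4, B=101.8. -33·68.4/101.8 = -22.1729 → s = 10.8271

θ=237°: 24.4432
θ=243.7°: 29.0804
θ=326.6°: 10.8271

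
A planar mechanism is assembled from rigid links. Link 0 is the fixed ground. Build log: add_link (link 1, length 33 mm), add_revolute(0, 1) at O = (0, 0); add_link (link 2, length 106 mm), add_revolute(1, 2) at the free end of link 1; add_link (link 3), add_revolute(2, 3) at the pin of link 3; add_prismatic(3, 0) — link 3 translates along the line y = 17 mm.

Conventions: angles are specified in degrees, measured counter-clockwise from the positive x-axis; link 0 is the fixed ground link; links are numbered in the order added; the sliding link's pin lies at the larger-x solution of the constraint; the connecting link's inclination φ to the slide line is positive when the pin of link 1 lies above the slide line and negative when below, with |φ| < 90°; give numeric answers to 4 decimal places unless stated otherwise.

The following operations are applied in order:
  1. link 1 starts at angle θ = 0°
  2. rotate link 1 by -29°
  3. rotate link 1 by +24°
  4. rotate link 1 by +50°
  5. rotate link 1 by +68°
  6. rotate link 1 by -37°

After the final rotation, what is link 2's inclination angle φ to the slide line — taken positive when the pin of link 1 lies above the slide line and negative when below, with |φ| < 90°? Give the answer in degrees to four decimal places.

geometry: r = 33 mm, L = 106 mm, e = 17 mm; θ starts at 0°
rotate link 1 by -29°: θ ← 0° -29° = -29°
rotate link 1 by +24°: θ ← -29° +24° = -5°
rotate link 1 by +50°: θ ← -5° +50° = 45°
rotate link 1 by +68°: θ ← 45° +68° = 113°
rotate link 1 by -37°: θ ← 113° -37° = 76°
h = r sin θ − e = 32.019759 − 17 = 15.019759
sin φ = h / L = 15.019759 / 106 = 0.14169584
φ = arcsin(0.14169584) = 8.145989°

8.1460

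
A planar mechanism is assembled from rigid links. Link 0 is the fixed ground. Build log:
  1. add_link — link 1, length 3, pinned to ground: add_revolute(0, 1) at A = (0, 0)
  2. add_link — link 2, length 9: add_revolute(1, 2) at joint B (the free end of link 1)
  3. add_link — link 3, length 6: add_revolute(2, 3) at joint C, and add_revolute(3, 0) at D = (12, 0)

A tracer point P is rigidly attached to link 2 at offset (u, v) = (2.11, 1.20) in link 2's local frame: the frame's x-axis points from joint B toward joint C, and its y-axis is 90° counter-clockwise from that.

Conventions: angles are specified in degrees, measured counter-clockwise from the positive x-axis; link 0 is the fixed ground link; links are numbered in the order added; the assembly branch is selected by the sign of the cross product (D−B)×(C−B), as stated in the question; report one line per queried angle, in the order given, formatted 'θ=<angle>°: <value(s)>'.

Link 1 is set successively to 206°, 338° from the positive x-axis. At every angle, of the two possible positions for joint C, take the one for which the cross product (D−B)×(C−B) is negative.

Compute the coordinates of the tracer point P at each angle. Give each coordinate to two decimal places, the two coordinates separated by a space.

A=(0,0), D=(12.00,0)
θ=206°: B = A + 3.00·(cos206°, sin206°) = (-2.6964, -1.3151)
θ=206°: |BD| = 14.7551
θ=206°: circle(B,9.00) ∩ circle(D,6.00): a=8.9024, h=1.3215
θ=206°:   candidates: C₊=(6.0528,0.7946) cross=19.499; C₋=(6.2884,-1.8379) cross=-19.499
θ=206°:   branch - wants cross < 0 → take C=(6.2884,-1.8379) (cross=-19.499)
θ=206°: ex = (C−B)/|BC| = (0.9983,-0.0581); ey = (0.0581,0.9983)
θ=206°: P = B + 2.11·ex + 1.20·ey = (-0.5202,-0.2397)
θ=338°: B = A + 3.00·(cos338°, sin338°) = (2.7816, -1.1238)
θ=338°: |BD| = 9.2867
θ=338°: circle(B,9.00) ∩ circle(D,6.00): a=7.0662, h=5.5740
θ=338°:   candidates: C₊=(9.1213,5.2643) cross=51.764; C₋=(10.4703,-5.8017) cross=-51.764
θ=338°:   branch - wants cross < 0 → take C=(10.4703,-5.8017) (cross=-51.764)
θ=338°: ex = (C−B)/|BC| = (0.8543,-0.5198); ey = (0.5198,0.8543)
θ=338°: P = B + 2.11·ex + 1.20·ey = (5.2079,-1.1954)

θ=206°: -0.52 -0.24
θ=338°: 5.21 -1.20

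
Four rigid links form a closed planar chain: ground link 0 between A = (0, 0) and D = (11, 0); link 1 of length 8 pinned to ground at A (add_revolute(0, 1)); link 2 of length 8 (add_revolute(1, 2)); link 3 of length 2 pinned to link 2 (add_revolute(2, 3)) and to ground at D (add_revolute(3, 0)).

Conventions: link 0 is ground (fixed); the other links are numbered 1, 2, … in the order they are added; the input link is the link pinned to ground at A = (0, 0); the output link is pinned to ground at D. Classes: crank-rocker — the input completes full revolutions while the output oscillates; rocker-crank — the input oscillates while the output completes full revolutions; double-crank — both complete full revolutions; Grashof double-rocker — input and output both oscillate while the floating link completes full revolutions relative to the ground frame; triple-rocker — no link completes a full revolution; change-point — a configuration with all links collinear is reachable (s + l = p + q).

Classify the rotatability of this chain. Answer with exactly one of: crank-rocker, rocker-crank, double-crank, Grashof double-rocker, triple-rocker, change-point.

lengths: ground=11, input=8, coupler=8, output=2
sorted: s=2 (shortest), l=11 (longest), p+q=16
s + l = 13 vs p + q = 16
s + l < p + q (Grashof) with shortest = output link → rocker-crank

rocker-crank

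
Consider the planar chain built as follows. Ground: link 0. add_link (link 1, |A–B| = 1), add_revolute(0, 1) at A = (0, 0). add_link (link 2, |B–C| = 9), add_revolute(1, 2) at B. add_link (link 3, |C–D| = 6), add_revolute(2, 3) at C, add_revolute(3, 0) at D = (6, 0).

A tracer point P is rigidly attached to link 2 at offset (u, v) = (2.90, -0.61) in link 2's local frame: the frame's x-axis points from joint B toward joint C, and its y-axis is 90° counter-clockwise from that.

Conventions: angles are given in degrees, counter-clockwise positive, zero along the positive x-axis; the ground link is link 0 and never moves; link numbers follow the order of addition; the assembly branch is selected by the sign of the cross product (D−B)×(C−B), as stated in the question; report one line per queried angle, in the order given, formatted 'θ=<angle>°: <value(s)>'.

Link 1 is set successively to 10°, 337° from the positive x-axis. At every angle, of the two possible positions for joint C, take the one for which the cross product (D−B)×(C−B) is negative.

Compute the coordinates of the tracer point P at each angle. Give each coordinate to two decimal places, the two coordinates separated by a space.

A=(0,0), D=(6.00,0)
θ=10°: B = A + 1.00·(cos10°, sin10°) = (0.9848, 0.1736)
θ=10°: |BD| = 5.0182
θ=10°: circle(B,9.00) ∩ circle(D,6.00): a=6.9928, h=5.6658
θ=10°:   candidates: C₊=(8.1695,5.5941) cross=28.432; C₋=(7.7773,-5.7307) cross=-28.432
θ=10°:   branch - wants cross < 0 → take C=(7.7773,-5.7307) (cross=-28.432)
θ=10°: ex = (C−B)/|BC| = (0.7547,-0.6560); ey = (0.6560,0.7547)
θ=10°: P = B + 2.90·ex + -0.61·ey = (2.7733,-2.1893)
θ=337°: B = A + 1.00·(cos337°, sin337°) = (0.9205, -0.3907)
θ=337°: |BD| = 5.0945
θ=337°: circle(B,9.00) ∩ circle(D,6.00): a=6.9638, h=5.7014
θ=337°:   candidates: C₊=(7.4265,5.8280) cross=29.046; C₋=(8.3010,-5.5412) cross=-29.046
θ=337°:   branch - wants cross < 0 → take C=(8.3010,-5.5412) (cross=-29.046)
θ=337°: ex = (C−B)/|BC| = (0.8201,-0.5723); ey = (0.5723,0.8201)
θ=337°: P = B + 2.90·ex + -0.61·ey = (2.9496,-2.5506)

θ=10°: 2.77 -2.19
θ=337°: 2.95 -2.55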